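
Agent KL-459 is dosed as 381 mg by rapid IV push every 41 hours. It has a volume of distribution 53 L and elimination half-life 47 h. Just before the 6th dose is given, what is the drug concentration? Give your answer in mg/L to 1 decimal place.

8.2 mg/L

f = (1/2)^(τ/t½) = (1/2)^(41/47) ≈ 0.5463.
C₀ = D/Vd = 381/53 ≈ 7.189 mg/L.
Before the 6th dose, 5 doses have been given. Superposition: Cmin = C₀·(f + f² + … + f^5).
≈ 7.189 × (0.5463 + 0.2984 + 0.1630 + 0.0891 + 0.0487) ≈ 7.189 × 1.1455 ≈ 8.235 mg/L.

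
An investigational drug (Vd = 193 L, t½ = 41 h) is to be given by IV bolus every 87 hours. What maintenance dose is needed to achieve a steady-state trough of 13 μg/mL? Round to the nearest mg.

8412 mg

τ/t½ = 87/41 ≈ 2.122, so f = (1/2)^(87/41) ≈ 0.229736.
Cmin,ss = (D/Vd)·f/(1−f), so D = Cmin,ss·Vd·(1−f)/f.
D = 13 × 193 × (1−f)/f ≈ 13 × 193 × 3.35282 ≈ 8412.23 mg.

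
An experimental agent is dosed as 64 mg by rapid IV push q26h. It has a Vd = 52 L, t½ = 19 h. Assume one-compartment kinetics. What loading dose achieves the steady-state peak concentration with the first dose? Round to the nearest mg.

f = (1/2)^(26/19) ≈ 0.387315; accumulation ratio R = 1/(1−f) ≈ 1.63216.
Loading dose to hit Cmax,ss on first dose: D_load = D_maint·R ≈ 64 × 1.63216 ≈ 104.46 mg.

104 mg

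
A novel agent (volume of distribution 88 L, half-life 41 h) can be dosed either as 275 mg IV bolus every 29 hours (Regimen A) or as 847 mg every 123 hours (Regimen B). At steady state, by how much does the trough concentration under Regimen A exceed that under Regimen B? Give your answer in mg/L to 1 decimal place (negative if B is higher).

Regimen A: f = (1/2)^(29/41) ≈ 0.6125; Cmin,ss = (275/88)·f/(1−f) ≈ 4.940 mg/L.
Regimen B: f = (1/2)^(123/41) ≈ 0.1250; Cmin,ss = (847/88)·f/(1−f) ≈ 1.375 mg/L.
Difference ≈ 4.940 − 1.375 ≈ 3.565 mg/L.

3.6 mg/L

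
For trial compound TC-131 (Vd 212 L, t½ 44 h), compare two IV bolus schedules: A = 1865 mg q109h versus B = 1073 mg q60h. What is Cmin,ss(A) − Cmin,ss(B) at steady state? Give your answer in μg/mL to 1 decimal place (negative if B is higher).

Regimen A: f = (1/2)^(109/44) ≈ 0.1796; Cmin,ss = (1865/212)·f/(1−f) ≈ 1.926 μg/mL.
Regimen B: f = (1/2)^(60/44) ≈ 0.3886; Cmin,ss = (1073/212)·f/(1−f) ≈ 3.217 μg/mL.
Difference ≈ 1.926 − 3.217 ≈ -1.291 μg/mL.

-1.3 μg/mL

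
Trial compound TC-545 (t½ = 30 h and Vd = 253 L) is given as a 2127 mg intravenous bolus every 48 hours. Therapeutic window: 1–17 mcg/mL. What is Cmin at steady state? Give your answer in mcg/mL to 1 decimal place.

4.1 mcg/mL

τ/t½ = 48/30 ≈ 1.6, so fraction remaining f = (1/2)^(48/30) ≈ 0.3299.
At steady state, accumulation factor R = 1/(1 − e^(−kτ)) ≈ 1.4923.
Each bolus raises the concentration by D/Vd = 2127/253 ≈ 8.407 mcg/mL.
Steady-state peak Cmax,ss = C₀·R ≈ 8.407 × 1.4923 ≈ 12.546 mcg/mL.
Steady-state trough Cmin,ss = Cmax,ss·f ≈ 12.546 × 0.3299 ≈ 4.139 mcg/mL.
Trough 4.1 mcg/mL vs MEC 1 mcg/mL: adequate.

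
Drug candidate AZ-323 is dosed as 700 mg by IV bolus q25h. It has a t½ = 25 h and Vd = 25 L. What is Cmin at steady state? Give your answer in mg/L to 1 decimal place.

28.0 mg/L

τ = 25 h = 1 half-life, so f = (1/2)^1 = 0.5.
At steady state, R = 1/(1 − 0.5) = 2/1.
Single-dose peak C₀ = D/Vd = 700/25 = 28 mg/L.
Steady-state peak Cmax,ss = C₀·R = 28 × 2/1 ≈ 56.000 mg/L.
Steady-state trough Cmin,ss = Cmax,ss·f ≈ 56.000 × 0.5 ≈ 28.000 mg/L.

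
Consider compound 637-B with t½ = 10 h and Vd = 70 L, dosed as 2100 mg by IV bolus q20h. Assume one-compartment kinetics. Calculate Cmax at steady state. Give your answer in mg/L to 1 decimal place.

The dosing interval is 2 half-lives, so f = 2^(−2) = 0.25.
Accumulation ratio R = 1/(1 − f) = 1/0.75 = 4/3.
Single-dose peak C₀ = D/Vd = 2100/70 = 30 mg/L.
Steady-state peak Cmax,ss = C₀·R = 30 × 4/3 ≈ 40.000 mg/L.

40.0 mg/L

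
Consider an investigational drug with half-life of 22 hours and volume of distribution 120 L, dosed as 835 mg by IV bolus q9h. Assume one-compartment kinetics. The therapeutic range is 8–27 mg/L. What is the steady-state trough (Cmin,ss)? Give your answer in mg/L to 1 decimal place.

21.2 mg/L

Over one 9-h interval, 9/22 ≈ 0.40909 half-lives elapse, leaving f ≈ 0.7531 of each dose.
At steady state, accumulation factor R = 1/(1 − e^(−kτ)) ≈ 4.0502.
Single-dose peak C₀ = D/Vd = 835/120 ≈ 6.958 mg/L.
Steady-state peak Cmax,ss = C₀·R ≈ 6.958 × 4.0502 ≈ 28.181 mg/L.
One interval later, Cmin,ss = Cmax,ss·e^(−kτ) ≈ 28.181 × 0.7531 ≈ 21.223 mg/L.
Trough 21.2 mg/L vs MEC 8 mg/L: adequate.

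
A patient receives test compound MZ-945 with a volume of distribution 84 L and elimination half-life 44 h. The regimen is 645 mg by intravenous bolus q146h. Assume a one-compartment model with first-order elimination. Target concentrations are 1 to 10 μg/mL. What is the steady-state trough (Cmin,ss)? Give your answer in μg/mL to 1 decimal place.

0.9 μg/mL

Over one 146-h interval, 146/44 ≈ 3.3182 half-lives elapse, leaving f ≈ 0.1003 of each dose.
Single-dose peak C₀ = D/Vd = 645/84 ≈ 7.679 μg/mL.
Steady-state trough Cmin,ss = C₀·f/(1−f) ≈ 7.679 × 0.1003/0.8997 ≈ 0.856 μg/mL.
Trough 0.9 μg/mL vs MEC 1 μg/mL: subtherapeutic.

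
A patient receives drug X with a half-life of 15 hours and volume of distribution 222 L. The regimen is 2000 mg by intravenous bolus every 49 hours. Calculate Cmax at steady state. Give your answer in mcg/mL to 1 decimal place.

τ/t½ = 49/15 ≈ 3.2667, so fraction remaining f = (1/2)^(49/15) ≈ 0.1039.
Accumulation ratio R = 1/(1 − f) ≈ 1/0.8961 ≈ 1.1159.
Single-dose peak C₀ = D/Vd = 2000/222 ≈ 9.009 mcg/mL.
Cmax,ss = C₀/(1 − f) ≈ 9.009/0.8961 ≈ 10.054 mcg/mL.

10.1 mcg/mL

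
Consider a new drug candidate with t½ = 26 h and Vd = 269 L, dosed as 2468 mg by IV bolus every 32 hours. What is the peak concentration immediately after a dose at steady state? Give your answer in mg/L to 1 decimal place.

τ/t½ = 32/26 ≈ 1.2308, so fraction remaining f = (1/2)^(32/26) ≈ 0.4261.
Accumulation ratio R = 1/(1 − f) ≈ 1/0.5739 ≈ 1.7425.
Single-dose peak C₀ = D/Vd = 2468/269 ≈ 9.175 mg/L.
Cmax,ss = C₀/(1 − f) ≈ 9.175/0.5739 ≈ 15.987 mg/L.

16.0 mg/L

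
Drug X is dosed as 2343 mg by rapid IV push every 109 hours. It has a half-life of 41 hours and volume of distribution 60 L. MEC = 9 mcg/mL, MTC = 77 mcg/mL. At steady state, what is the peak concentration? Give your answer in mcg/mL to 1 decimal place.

k = ln2/t½ = ln2/41 ≈ 0.016906 h⁻¹; fraction remaining f = e^(−kτ) = e^(−0.016906×109) ≈ 0.1584.
Accumulation ratio R = 1/(1 − f) ≈ 1/0.8416 ≈ 1.1882.
Each bolus raises the concentration by D/Vd = 2343/60 ≈ 39.050 mcg/mL.
Steady-state peak Cmax,ss = C₀·R ≈ 39.050 × 1.1882 ≈ 46.399 mcg/mL.
Peak 46.4 mcg/mL vs MTC 77 mcg/mL: below toxic threshold.

46.4 mcg/mL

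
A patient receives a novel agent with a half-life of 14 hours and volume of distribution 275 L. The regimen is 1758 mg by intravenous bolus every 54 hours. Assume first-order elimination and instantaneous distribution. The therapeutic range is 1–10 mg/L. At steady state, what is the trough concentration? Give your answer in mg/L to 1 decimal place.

τ/t½ = 54/14 ≈ 3.8571, so fraction remaining f = (1/2)^(54/14) ≈ 0.0690.
Accumulation ratio R = 1/(1 − f) ≈ 1/0.9310 ≈ 1.0741.
Each bolus raises the concentration by D/Vd = 1758/275 ≈ 6.393 mg/L.
Steady-state peak Cmax,ss = C₀·R ≈ 6.393 × 1.0741 ≈ 6.867 mg/L.
One interval later, Cmin,ss = Cmax,ss·e^(−kτ) ≈ 6.867 × 0.0690 ≈ 0.474 mg/L.
Trough 0.5 mg/L vs MEC 1 mg/L: subtherapeutic.

0.5 mg/L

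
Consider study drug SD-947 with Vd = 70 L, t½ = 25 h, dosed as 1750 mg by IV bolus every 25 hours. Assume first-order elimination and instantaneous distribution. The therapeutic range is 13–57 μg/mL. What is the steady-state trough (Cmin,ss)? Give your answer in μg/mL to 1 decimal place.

τ = 25 h = 1 half-life, so f = (1/2)^1 = 0.5.
Accumulation ratio R = 1/(1 − f) = 1/0.5 = 2/1.
Single-dose peak C₀ = D/Vd = 1750/70 = 25 μg/mL.
Steady-state peak Cmax,ss = C₀·R = 25 × 2/1 ≈ 50.000 μg/mL.
Steady-state trough Cmin,ss = Cmax,ss·f ≈ 50.000 × 0.5 ≈ 25.000 μg/mL.
Trough 25.0 μg/mL vs MEC 13 μg/mL: adequate.

25.0 μg/mL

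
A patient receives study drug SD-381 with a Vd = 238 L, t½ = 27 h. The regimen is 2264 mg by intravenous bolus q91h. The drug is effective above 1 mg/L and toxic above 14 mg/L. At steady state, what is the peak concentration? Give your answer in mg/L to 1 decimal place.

k = ln2/t½ = ln2/27 ≈ 0.025672 h⁻¹; fraction remaining f = e^(−kτ) = e^(−0.025672×91) ≈ 0.0967.
Accumulation ratio R = 1/(1 − f) ≈ 1/0.9033 ≈ 1.1071.
Single-dose peak C₀ = D/Vd = 2264/238 ≈ 9.513 mg/L.
Cmax,ss = C₀/(1 − f) ≈ 9.513/0.9033 ≈ 10.531 mg/L.
Peak 10.5 mg/L vs MTC 14 mg/L: below toxic threshold.

10.5 mg/L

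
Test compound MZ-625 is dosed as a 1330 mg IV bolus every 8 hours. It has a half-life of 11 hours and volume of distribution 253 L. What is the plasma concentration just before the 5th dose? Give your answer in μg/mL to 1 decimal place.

7.0 μg/mL

f = (1/2)^(τ/t½) = (1/2)^(8/11) ≈ 0.6040.
C₀ = D/Vd = 1330/253 ≈ 5.257 μg/mL.
Before the 5th dose, 4 doses have been given. Superposition: Cmin = C₀·(f + f² + … + f^4).
≈ 5.257 × (0.6040 + 0.3648 + 0.2203 + 0.1331) ≈ 5.257 × 1.3222 ≈ 6.951 μg/mL.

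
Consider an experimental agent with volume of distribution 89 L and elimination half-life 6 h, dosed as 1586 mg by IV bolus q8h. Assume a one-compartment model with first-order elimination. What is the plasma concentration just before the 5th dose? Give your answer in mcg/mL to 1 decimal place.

f = (1/2)^(τ/t½) = (1/2)^(8/6) ≈ 0.3969.
C₀ = D/Vd = 1586/89 ≈ 17.820 mcg/mL.
Before the 5th dose, 4 doses have been given. Superposition: Cmin = C₀·(f + f² + … + f^4).
≈ 17.820 × (0.3969 + 0.1575 + 0.0625 + 0.0248) ≈ 17.820 × 0.6417 ≈ 11.435 mcg/mL.

11.4 mcg/mL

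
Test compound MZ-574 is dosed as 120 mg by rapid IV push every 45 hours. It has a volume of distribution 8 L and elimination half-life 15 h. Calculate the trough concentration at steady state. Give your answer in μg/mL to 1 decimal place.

2.1 μg/mL

The dosing interval is 3 half-lives, so f = 2^(−3) = 0.125.
Accumulation ratio R = 1/(1 − f) = 1/0.875 = 8/7.
Single-dose peak C₀ = D/Vd = 120/8 = 15 μg/mL.
Steady-state peak Cmax,ss = C₀·R = 15 × 8/7 ≈ 17.143 μg/mL.
Steady-state trough Cmin,ss = Cmax,ss·f ≈ 17.143 × 0.125 ≈ 2.143 μg/mL.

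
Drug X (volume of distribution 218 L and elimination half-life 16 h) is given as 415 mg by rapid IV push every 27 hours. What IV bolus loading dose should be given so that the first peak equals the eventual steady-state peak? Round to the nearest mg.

602 mg

f = (1/2)^(27/16) ≈ 0.310464; accumulation ratio R = 1/(1−f) ≈ 1.45025.
Loading dose to hit Cmax,ss on first dose: D_load = D_maint·R ≈ 415 × 1.45025 ≈ 601.85 mg.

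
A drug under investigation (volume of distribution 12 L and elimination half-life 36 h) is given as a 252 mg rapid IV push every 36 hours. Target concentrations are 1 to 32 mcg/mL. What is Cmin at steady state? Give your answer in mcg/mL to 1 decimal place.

τ = 36 h = 1 half-life, so f = (1/2)^1 = 0.5.
Accumulation ratio R = 1/(1 − f) = 1/0.5 = 2/1.
Single-dose peak C₀ = D/Vd = 252/12 = 21 mcg/mL.
Steady-state peak Cmax,ss = C₀·R = 21 × 2/1 ≈ 42.000 mcg/mL.
Steady-state trough Cmin,ss = Cmax,ss·f ≈ 42.000 × 0.5 ≈ 21.000 mcg/mL.
Trough 21.0 mcg/mL vs MEC 1 mcg/mL: adequate.

21.0 mcg/mL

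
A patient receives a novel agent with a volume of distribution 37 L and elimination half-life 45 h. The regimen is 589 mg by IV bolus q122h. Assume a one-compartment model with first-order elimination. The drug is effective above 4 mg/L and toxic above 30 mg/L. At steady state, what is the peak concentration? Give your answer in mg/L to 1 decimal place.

τ/t½ = 122/45 ≈ 2.7111, so fraction remaining f = (1/2)^(122/45) ≈ 0.1527.
Accumulation ratio R = 1/(1 − f) ≈ 1/0.8473 ≈ 1.1802.
Single-dose peak C₀ = D/Vd = 589/37 ≈ 15.919 mg/L.
Cmax,ss = C₀/(1 − f) ≈ 15.919/0.8473 ≈ 18.788 mg/L.
Peak 18.8 mg/L vs MTC 30 mg/L: below toxic threshold.

18.8 mg/L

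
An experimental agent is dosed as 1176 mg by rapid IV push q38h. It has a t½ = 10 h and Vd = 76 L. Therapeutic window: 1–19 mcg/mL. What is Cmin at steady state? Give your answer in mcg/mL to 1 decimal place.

τ/t½ = 38/10 ≈ 3.8, so fraction remaining f = (1/2)^(38/10) ≈ 0.0718.
Accumulation ratio R = 1/(1 − f) ≈ 1/0.9282 ≈ 1.0774.
Single-dose peak C₀ = D/Vd = 1176/76 ≈ 15.474 mcg/mL.
Steady-state peak Cmax,ss = C₀·R ≈ 15.474 × 1.0774 ≈ 16.672 mcg/mL.
Steady-state trough Cmin,ss = Cmax,ss·f ≈ 16.672 × 0.0718 ≈ 1.197 mcg/mL.
Trough 1.2 mcg/mL vs MEC 1 mcg/mL: adequate.

1.2 mcg/mL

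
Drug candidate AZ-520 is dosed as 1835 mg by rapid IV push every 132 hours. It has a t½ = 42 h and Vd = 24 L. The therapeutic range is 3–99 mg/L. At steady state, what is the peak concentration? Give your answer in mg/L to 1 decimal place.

k = ln2/t½ = ln2/42 ≈ 0.016504 h⁻¹; fraction remaining f = e^(−kτ) = e^(−0.016504×132) ≈ 0.1132.
Accumulation ratio R = 1/(1 − f) ≈ 1/0.8868 ≈ 1.1276.
Each bolus raises the concentration by D/Vd = 1835/24 ≈ 76.458 mg/L.
Steady-state peak Cmax,ss = C₀·R ≈ 76.458 × 1.1276 ≈ 86.214 mg/L.
Peak 86.2 mg/L vs MTC 99 mg/L: below toxic threshold.

86.2 mg/L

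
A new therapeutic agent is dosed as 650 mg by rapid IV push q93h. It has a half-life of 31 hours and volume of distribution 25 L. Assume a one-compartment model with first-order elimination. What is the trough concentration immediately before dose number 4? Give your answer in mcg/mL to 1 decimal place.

3.7 mcg/mL

f = (1/2)^(τ/t½) = (1/2)^(93/31) ≈ 0.1250.
C₀ = D/Vd = 650/25 ≈ 26.000 mcg/mL.
Before the 4th dose, 3 doses have been given. Superposition: Cmin = C₀·(f + f² + … + f^3).
≈ 26.000 × (0.1250 + 0.0156 + 0.0020) ≈ 26.000 × 0.1426 ≈ 3.708 mcg/mL.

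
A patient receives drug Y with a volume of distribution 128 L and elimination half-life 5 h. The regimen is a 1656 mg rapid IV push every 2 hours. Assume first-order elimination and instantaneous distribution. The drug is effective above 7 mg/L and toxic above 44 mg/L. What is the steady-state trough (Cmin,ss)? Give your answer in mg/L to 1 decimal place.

40.5 mg/L

Over one 2-h interval, 2/5 ≈ 0.4 half-lives elapse, leaving f ≈ 0.7579 of each dose.
Single-dose peak C₀ = D/Vd = 1656/128 ≈ 12.938 mg/L.
Steady-state trough Cmin,ss = C₀·f/(1−f) ≈ 12.938 × 0.7579/0.2421 ≈ 40.503 mg/L.
Trough 40.5 mg/L vs MEC 7 mg/L: adequate.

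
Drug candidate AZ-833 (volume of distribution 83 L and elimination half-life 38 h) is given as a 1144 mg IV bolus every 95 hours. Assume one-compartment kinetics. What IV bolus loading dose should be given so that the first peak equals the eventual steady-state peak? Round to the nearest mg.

1390 mg

f = (1/2)^(95/38) ≈ 0.176777; accumulation ratio R = 1/(1−f) ≈ 1.21474.
Loading dose to hit Cmax,ss on first dose: D_load = D_maint·R ≈ 1144 × 1.21474 ≈ 1389.66 mg.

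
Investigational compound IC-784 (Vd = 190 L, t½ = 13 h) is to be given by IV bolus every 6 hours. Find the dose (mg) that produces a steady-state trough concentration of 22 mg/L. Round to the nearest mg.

τ/t½ = 6/13 ≈ 0.46154, so f = (1/2)^(6/13) ≈ 0.726211.
Cmin,ss = (D/Vd)·f/(1−f), so D = Cmin,ss·Vd·(1−f)/f.
D = 22 × 190 × (1−f)/f ≈ 22 × 190 × 0.37701 ≈ 1575.90 mg.

1576 mg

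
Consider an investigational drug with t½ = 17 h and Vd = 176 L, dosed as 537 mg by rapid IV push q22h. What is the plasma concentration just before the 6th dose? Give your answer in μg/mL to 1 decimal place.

f = (1/2)^(τ/t½) = (1/2)^(22/17) ≈ 0.4078.
C₀ = D/Vd = 537/176 ≈ 3.051 μg/mL.
Before the 6th dose, 5 doses have been given. Superposition: Cmin = C₀·(f + f² + … + f^5).
≈ 3.051 × (0.4078 + 0.1663 + 0.0678 + 0.0277 + 0.0113) ≈ 3.051 × 0.6809 ≈ 2.077 μg/mL.

2.1 μg/mL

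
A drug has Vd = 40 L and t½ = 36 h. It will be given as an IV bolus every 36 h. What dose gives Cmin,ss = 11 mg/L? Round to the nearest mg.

τ/t½ = 36/36 ≈ 1, so f = (1/2)^(36/36) ≈ 0.500000.
Cmin,ss = (D/Vd)·f/(1−f), so D = Cmin,ss·Vd·(1−f)/f.
D = 11 × 40 × (1−f)/f ≈ 11 × 40 × 1.00000 ≈ 440.00 mg.

440 mg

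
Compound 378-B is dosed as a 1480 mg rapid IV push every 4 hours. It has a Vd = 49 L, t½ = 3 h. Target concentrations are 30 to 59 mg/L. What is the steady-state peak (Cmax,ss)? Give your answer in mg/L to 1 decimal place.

τ/t½ = 4/3 ≈ 1.3333, so fraction remaining f = (1/2)^(4/3) ≈ 0.3969.
At steady state, accumulation factor R = 1/(1 − e^(−kτ)) ≈ 1.6581.
Each bolus raises the concentration by D/Vd = 1480/49 ≈ 30.204 mg/L.
Cmax,ss = C₀/(1 − f) ≈ 30.204/0.6031 ≈ 50.081 mg/L.
Peak 50.1 mg/L vs MTC 59 mg/L: below toxic threshold.

50.1 mg/L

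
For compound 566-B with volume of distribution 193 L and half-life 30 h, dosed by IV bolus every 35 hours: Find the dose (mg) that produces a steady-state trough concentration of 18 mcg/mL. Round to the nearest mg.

τ/t½ = 35/30 ≈ 1.1667, so f = (1/2)^(35/30) ≈ 0.445449.
Cmin,ss = (D/Vd)·f/(1−f), so D = Cmin,ss·Vd·(1−f)/f.
D = 18 × 193 × (1−f)/f ≈ 18 × 193 × 1.24493 ≈ 4324.89 mg.

4325 mg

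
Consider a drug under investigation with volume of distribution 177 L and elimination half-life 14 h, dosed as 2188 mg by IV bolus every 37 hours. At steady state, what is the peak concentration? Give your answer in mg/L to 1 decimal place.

14.7 mg/L

Over one 37-h interval, 37/14 ≈ 2.6429 half-lives elapse, leaving f ≈ 0.1601 of each dose.
At steady state, accumulation factor R = 1/(1 − e^(−kτ)) ≈ 1.1906.
Each bolus raises the concentration by D/Vd = 2188/177 ≈ 12.362 mg/L.
Cmax,ss = C₀/(1 − f) ≈ 12.362/0.8399 ≈ 14.718 mg/L.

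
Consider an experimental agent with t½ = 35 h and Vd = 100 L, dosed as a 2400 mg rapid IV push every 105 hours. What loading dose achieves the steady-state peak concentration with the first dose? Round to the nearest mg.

f = (1/2)^(105/35) ≈ 0.125000; accumulation ratio R = 1/(1−f) ≈ 1.14286.
Loading dose to hit Cmax,ss on first dose: D_load = D_maint·R ≈ 2400 × 1.14286 ≈ 2742.86 mg.

2743 mg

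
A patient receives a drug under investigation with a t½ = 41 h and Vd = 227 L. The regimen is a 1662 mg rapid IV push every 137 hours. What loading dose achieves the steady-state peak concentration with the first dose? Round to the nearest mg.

f = (1/2)^(137/41) ≈ 0.098655; accumulation ratio R = 1/(1−f) ≈ 1.10945.
Loading dose to hit Cmax,ss on first dose: D_load = D_maint·R ≈ 1662 × 1.10945 ≈ 1843.91 mg.

1844 mg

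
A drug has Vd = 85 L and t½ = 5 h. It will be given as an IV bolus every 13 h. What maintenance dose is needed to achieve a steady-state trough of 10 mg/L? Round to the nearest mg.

τ/t½ = 13/5 ≈ 2.6, so f = (1/2)^(13/5) ≈ 0.164938.
Cmin,ss = (D/Vd)·f/(1−f), so D = Cmin,ss·Vd·(1−f)/f.
D = 10 × 85 × (1−f)/f ≈ 10 × 85 × 5.06288 ≈ 4303.45 mg.

4303 mg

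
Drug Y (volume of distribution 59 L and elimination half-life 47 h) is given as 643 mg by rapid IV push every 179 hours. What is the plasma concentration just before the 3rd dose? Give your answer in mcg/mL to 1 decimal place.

0.8 mcg/mL

f = (1/2)^(τ/t½) = (1/2)^(179/47) ≈ 0.0714.
C₀ = D/Vd = 643/59 ≈ 10.898 mcg/mL.
Before the 3rd dose, 2 doses have been given. Superposition: Cmin = C₀·(f + f²).
≈ 10.898 × (0.0714 + 0.0051) ≈ 10.898 × 0.0765 ≈ 0.834 mcg/mL.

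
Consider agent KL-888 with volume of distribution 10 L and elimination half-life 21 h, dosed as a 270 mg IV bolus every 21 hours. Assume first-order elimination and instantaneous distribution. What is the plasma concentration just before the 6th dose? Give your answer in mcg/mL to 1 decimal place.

26.2 mcg/mL

f = (1/2)^(τ/t½) = (1/2)^(21/21) ≈ 0.5000.
C₀ = D/Vd = 270/10 ≈ 27.000 mcg/mL.
Before the 6th dose, 5 doses have been given. Superposition: Cmin = C₀·(f + f² + … + f^5).
≈ 27.000 × (0.5000 + 0.2500 + 0.1250 + 0.0625 + 0.0313) ≈ 27.000 × 0.9688 ≈ 26.158 mcg/mL.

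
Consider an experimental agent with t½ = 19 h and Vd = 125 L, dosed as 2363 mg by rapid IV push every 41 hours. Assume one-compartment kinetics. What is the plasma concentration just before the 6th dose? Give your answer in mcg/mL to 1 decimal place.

f = (1/2)^(τ/t½) = (1/2)^(41/19) ≈ 0.2241.
C₀ = D/Vd = 2363/125 ≈ 18.904 mcg/mL.
Before the 6th dose, 5 doses have been given. Superposition: Cmin = C₀·(f + f² + … + f^5).
≈ 18.904 × (0.2241 + 0.0502 + 0.0113 + 0.0025 + 0.0006) ≈ 18.904 × 0.2887 ≈ 5.458 mcg/mL.

5.5 mcg/mL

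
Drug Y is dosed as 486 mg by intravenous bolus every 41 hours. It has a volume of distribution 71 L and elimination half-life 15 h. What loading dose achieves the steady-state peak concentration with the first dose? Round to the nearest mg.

f = (1/2)^(41/15) ≈ 0.150378; accumulation ratio R = 1/(1−f) ≈ 1.17699.
Loading dose to hit Cmax,ss on first dose: D_load = D_maint·R ≈ 486 × 1.17699 ≈ 572.02 mg.

572 mg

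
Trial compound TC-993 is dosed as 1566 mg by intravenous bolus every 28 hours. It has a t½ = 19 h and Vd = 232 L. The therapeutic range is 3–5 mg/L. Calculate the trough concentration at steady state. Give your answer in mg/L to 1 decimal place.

3.8 mg/L

τ/t½ = 28/19 ≈ 1.4737, so fraction remaining f = (1/2)^(28/19) ≈ 0.3601.
Single-dose peak C₀ = D/Vd = 1566/232 ≈ 6.750 mg/L.
Steady-state trough Cmin,ss = C₀·f/(1−f) ≈ 6.750 × 0.3601/0.6399 ≈ 3.799 mg/L.
Trough 3.8 mg/L vs MEC 3 mg/L: adequate.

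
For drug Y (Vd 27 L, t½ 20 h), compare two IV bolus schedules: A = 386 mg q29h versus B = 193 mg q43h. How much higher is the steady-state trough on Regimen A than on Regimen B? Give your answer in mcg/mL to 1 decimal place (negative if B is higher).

6.2 mcg/mL

Regimen A: f = (1/2)^(29/20) ≈ 0.3660; Cmin,ss = (386/27)·f/(1−f) ≈ 8.253 mcg/mL.
Regimen B: f = (1/2)^(43/20) ≈ 0.2253; Cmin,ss = (193/27)·f/(1−f) ≈ 2.079 mcg/mL.
Difference ≈ 8.253 − 2.079 ≈ 6.174 mcg/mL.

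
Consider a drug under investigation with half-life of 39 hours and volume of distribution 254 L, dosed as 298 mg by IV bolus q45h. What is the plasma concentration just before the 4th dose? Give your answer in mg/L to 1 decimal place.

0.9 mg/L

f = (1/2)^(τ/t½) = (1/2)^(45/39) ≈ 0.4494.
C₀ = D/Vd = 298/254 ≈ 1.173 mg/L.
Before the 4th dose, 3 doses have been given. Superposition: Cmin = C₀·(f + f² + … + f^3).
≈ 1.173 × (0.4494 + 0.2020 + 0.0908) ≈ 1.173 × 0.7422 ≈ 0.871 mg/L.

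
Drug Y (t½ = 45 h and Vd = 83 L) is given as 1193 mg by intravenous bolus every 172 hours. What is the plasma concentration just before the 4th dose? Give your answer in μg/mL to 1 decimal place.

f = (1/2)^(τ/t½) = (1/2)^(172/45) ≈ 0.0707.
C₀ = D/Vd = 1193/83 ≈ 14.373 μg/mL.
Before the 4th dose, 3 doses have been given. Superposition: Cmin = C₀·(f + f² + … + f^3).
≈ 14.373 × (0.0707 + 0.0050 + 0.0004) ≈ 14.373 × 0.0761 ≈ 1.094 μg/mL.

1.1 μg/mL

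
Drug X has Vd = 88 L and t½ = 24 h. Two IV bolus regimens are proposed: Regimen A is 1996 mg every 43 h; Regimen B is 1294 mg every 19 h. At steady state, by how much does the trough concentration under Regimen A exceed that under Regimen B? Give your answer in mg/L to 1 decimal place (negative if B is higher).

Regimen A: f = (1/2)^(43/24) ≈ 0.2888; Cmin,ss = (1996/88)·f/(1−f) ≈ 9.211 mg/L.
Regimen B: f = (1/2)^(19/24) ≈ 0.5777; Cmin,ss = (1294/88)·f/(1−f) ≈ 20.116 mg/L.
Difference ≈ 9.211 − 20.116 ≈ -10.905 mg/L.

-10.9 mg/L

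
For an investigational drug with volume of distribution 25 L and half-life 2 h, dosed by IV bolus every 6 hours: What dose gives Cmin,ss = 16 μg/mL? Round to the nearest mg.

2800 mg

τ/t½ = 6/2 ≈ 3, so f = (1/2)^(6/2) ≈ 0.125000.
Cmin,ss = (D/Vd)·f/(1−f), so D = Cmin,ss·Vd·(1−f)/f.
D = 16 × 25 × (1−f)/f ≈ 16 × 25 × 7.00000 ≈ 2800.00 mg.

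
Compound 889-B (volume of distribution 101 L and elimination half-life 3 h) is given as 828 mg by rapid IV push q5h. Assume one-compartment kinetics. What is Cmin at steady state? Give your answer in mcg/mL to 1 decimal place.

Over one 5-h interval, 5/3 ≈ 1.6667 half-lives elapse, leaving f ≈ 0.3150 of each dose.
At steady state, accumulation factor R = 1/(1 − e^(−kτ)) ≈ 1.4599.
Each bolus raises the concentration by D/Vd = 828/101 ≈ 8.198 mcg/mL.
Cmax,ss = C₀/(1 − f) ≈ 8.198/0.6850 ≈ 11.968 mcg/mL.
One interval later, Cmin,ss = Cmax,ss·e^(−kτ) ≈ 11.968 × 0.3150 ≈ 3.770 mcg/mL.

3.8 mcg/mL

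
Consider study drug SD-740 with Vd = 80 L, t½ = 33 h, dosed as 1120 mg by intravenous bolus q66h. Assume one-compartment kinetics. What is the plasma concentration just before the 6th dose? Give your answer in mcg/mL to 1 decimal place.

4.7 mcg/mL

f = (1/2)^(τ/t½) = (1/2)^(66/33) ≈ 0.2500.
C₀ = D/Vd = 1120/80 ≈ 14.000 mcg/mL.
Before the 6th dose, 5 doses have been given. Superposition: Cmin = C₀·(f + f² + … + f^5).
≈ 14.000 × (0.2500 + 0.0625 + 0.0156 + 0.0039 + 0.0010) ≈ 14.000 × 0.3330 ≈ 4.662 mcg/mL.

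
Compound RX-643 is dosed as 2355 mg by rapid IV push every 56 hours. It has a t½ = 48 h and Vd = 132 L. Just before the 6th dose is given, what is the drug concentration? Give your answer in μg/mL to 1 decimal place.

14.1 μg/mL

f = (1/2)^(τ/t½) = (1/2)^(56/48) ≈ 0.4454.
C₀ = D/Vd = 2355/132 ≈ 17.841 μg/mL.
Before the 6th dose, 5 doses have been given. Superposition: Cmin = C₀·(f + f² + … + f^5).
≈ 17.841 × (0.4454 + 0.1984 + 0.0884 + 0.0394 + 0.0175) ≈ 17.841 × 0.7891 ≈ 14.078 μg/mL.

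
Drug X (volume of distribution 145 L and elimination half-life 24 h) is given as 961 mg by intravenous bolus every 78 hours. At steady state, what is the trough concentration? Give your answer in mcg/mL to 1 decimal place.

0.8 mcg/mL

τ/t½ = 78/24 ≈ 3.25, so fraction remaining f = (1/2)^(78/24) ≈ 0.1051.
At steady state, accumulation factor R = 1/(1 − e^(−kτ)) ≈ 1.1174.
Single-dose peak C₀ = D/Vd = 961/145 ≈ 6.628 mcg/mL.
Cmax,ss = C₀/(1 − f) ≈ 6.628/0.8949 ≈ 7.406 mcg/mL.
One interval later, Cmin,ss = Cmax,ss·e^(−kτ) ≈ 7.406 × 0.1051 ≈ 0.778 mcg/mL.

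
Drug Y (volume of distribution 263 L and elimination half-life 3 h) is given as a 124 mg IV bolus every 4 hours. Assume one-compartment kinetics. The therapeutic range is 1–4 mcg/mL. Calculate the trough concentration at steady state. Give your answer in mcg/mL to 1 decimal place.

0.3 mcg/mL

k = ln2/t½ = ln2/3 ≈ 0.231049 h⁻¹; fraction remaining f = e^(−kτ) = e^(−0.231049×4) ≈ 0.3969.
Each bolus raises the concentration by D/Vd = 124/263 ≈ 0.471 mcg/mL.
Steady-state trough Cmin,ss = C₀·f/(1−f) ≈ 0.471 × 0.3969/0.6031 ≈ 0.310 mcg/mL.
Trough 0.3 mcg/mL vs MEC 1 mcg/mL: subtherapeutic.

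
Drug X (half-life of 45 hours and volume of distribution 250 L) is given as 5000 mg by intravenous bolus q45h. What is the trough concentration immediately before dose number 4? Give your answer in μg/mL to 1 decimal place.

17.5 μg/mL

f = (1/2)^(τ/t½) = (1/2)^(45/45) ≈ 0.5000.
C₀ = D/Vd = 5000/250 ≈ 20.000 μg/mL.
Before the 4th dose, 3 doses have been given. Superposition: Cmin = C₀·(f + f² + … + f^3).
≈ 20.000 × (0.5000 + 0.2500 + 0.1250) ≈ 20.000 × 0.8750 ≈ 17.500 μg/mL.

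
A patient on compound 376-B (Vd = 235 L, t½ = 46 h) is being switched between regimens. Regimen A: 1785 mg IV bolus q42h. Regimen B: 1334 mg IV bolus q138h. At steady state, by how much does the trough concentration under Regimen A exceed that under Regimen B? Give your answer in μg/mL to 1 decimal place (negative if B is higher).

7.8 μg/mL

Regimen A: f = (1/2)^(42/46) ≈ 0.5311; Cmin,ss = (1785/235)·f/(1−f) ≈ 8.603 μg/mL.
Regimen B: f = (1/2)^(138/46) ≈ 0.1250; Cmin,ss = (1334/235)·f/(1−f) ≈ 0.811 μg/mL.
Difference ≈ 8.603 − 0.811 ≈ 7.792 μg/mL.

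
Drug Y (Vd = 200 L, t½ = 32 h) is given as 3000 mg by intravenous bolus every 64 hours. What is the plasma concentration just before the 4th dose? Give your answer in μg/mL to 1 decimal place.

4.9 μg/mL

f = (1/2)^(τ/t½) = (1/2)^(64/32) ≈ 0.2500.
C₀ = D/Vd = 3000/200 ≈ 15.000 μg/mL.
Before the 4th dose, 3 doses have been given. Superposition: Cmin = C₀·(f + f² + … + f^3).
≈ 15.000 × (0.2500 + 0.0625 + 0.0156) ≈ 15.000 × 0.3281 ≈ 4.921 μg/mL.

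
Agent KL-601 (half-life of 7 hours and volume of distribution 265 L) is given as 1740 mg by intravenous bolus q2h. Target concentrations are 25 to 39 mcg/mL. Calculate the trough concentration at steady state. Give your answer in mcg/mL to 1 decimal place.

Over one 2-h interval, 2/7 ≈ 0.28571 half-lives elapse, leaving f ≈ 0.8203 of each dose.
Each bolus raises the concentration by D/Vd = 1740/265 ≈ 6.566 mcg/mL.
Steady-state trough Cmin,ss = C₀·f/(1−f) ≈ 6.566 × 0.8203/0.1797 ≈ 29.973 mcg/mL.
Trough 30.0 mcg/mL vs MEC 25 mcg/mL: adequate.

30.0 mcg/mL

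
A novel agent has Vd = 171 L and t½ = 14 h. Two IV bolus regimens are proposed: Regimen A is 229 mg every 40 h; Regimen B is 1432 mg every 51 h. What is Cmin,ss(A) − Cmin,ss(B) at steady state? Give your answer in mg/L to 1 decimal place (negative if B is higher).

Regimen A: f = (1/2)^(40/14) ≈ 0.1380; Cmin,ss = (229/171)·f/(1−f) ≈ 0.214 mg/L.
Regimen B: f = (1/2)^(51/14) ≈ 0.0801; Cmin,ss = (1432/171)·f/(1−f) ≈ 0.729 mg/L.
Difference ≈ 0.214 − 0.729 ≈ -0.515 mg/L.

-0.5 mg/L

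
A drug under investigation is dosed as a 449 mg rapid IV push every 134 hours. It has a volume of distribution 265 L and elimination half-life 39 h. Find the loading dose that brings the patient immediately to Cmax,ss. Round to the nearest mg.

f = (1/2)^(134/39) ≈ 0.092404; accumulation ratio R = 1/(1−f) ≈ 1.10181.
Loading dose to hit Cmax,ss on first dose: D_load = D_maint·R ≈ 449 × 1.10181 ≈ 494.71 mg.

495 mg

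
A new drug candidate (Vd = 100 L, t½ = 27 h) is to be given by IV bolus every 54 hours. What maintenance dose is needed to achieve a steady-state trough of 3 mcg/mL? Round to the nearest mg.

900 mg

τ/t½ = 54/27 ≈ 2, so f = (1/2)^(54/27) ≈ 0.250000.
Cmin,ss = (D/Vd)·f/(1−f), so D = Cmin,ss·Vd·(1−f)/f.
D = 3 × 100 × (1−f)/f ≈ 3 × 100 × 3.00000 ≈ 900.00 mg.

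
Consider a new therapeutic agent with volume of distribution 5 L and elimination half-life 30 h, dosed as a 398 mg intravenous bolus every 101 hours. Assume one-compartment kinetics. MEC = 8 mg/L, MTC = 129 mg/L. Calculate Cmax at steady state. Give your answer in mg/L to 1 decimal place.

Over one 101-h interval, 101/30 ≈ 3.3667 half-lives elapse, leaving f ≈ 0.0969 of each dose.
Accumulation ratio R = 1/(1 − f) ≈ 1/0.9031 ≈ 1.1073.
Single-dose peak C₀ = D/Vd = 398/5 ≈ 79.600 mg/L.
Cmax,ss = C₀/(1 − f) ≈ 79.600/0.9031 ≈ 88.141 mg/L.
Peak 88.1 mg/L vs MTC 129 mg/L: below toxic threshold.

88.1 mg/L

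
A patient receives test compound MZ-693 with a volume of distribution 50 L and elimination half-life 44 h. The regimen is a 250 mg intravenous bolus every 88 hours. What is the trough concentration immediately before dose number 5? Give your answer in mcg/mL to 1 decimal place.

f = (1/2)^(τ/t½) = (1/2)^(88/44) ≈ 0.2500.
C₀ = D/Vd = 250/50 ≈ 5.000 mcg/mL.
Before the 5th dose, 4 doses have been given. Superposition: Cmin = C₀·(f + f² + … + f^4).
≈ 5.000 × (0.2500 + 0.0625 + 0.0156 + 0.0039) ≈ 5.000 × 0.3320 ≈ 1.660 mcg/mL.

1.7 mcg/mL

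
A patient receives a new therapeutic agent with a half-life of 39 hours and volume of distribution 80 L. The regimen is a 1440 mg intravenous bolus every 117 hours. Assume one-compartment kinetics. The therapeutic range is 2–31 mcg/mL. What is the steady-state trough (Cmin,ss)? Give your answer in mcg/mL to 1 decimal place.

2.6 mcg/mL

The dosing interval is 3 half-lives, so f = 2^(−3) = 0.125.
At steady state, R = 1/(1 − 0.125) = 8/7.
Single-dose peak C₀ = D/Vd = 1440/80 = 18 mcg/mL.
Steady-state peak Cmax,ss = C₀·R = 18 × 8/7 ≈ 20.571 mcg/mL.
Steady-state trough Cmin,ss = Cmax,ss·f ≈ 20.571 × 0.125 ≈ 2.571 mcg/mL.
Trough 2.6 mcg/mL vs MEC 2 mcg/mL: adequate.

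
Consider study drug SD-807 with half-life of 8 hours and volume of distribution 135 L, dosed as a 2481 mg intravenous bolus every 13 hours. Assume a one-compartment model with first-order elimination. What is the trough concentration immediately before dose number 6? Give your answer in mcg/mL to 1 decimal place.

f = (1/2)^(τ/t½) = (1/2)^(13/8) ≈ 0.3242.
C₀ = D/Vd = 2481/135 ≈ 18.378 mcg/mL.
Before the 6th dose, 5 doses have been given. Superposition: Cmin = C₀·(f + f² + … + f^5).
≈ 18.378 × (0.3242 + 0.1051 + 0.0341 + 0.0110 + 0.0036) ≈ 18.378 × 0.4780 ≈ 8.785 mcg/mL.

8.8 mcg/mL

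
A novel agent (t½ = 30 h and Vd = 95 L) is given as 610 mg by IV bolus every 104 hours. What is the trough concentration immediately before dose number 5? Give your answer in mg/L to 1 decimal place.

0.6 mg/L

f = (1/2)^(τ/t½) = (1/2)^(104/30) ≈ 0.0905.
C₀ = D/Vd = 610/95 ≈ 6.421 mg/L.
Before the 5th dose, 4 doses have been given. Superposition: Cmin = C₀·(f + f² + … + f^4).
≈ 6.421 × (0.0905 + 0.0082 + 0.0007 + 0.0001) ≈ 6.421 × 0.0995 ≈ 0.639 mg/L.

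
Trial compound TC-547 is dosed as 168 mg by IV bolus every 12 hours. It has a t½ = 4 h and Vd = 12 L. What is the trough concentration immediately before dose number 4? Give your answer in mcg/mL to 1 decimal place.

f = (1/2)^(τ/t½) = (1/2)^(12/4) ≈ 0.1250.
C₀ = D/Vd = 168/12 ≈ 14.000 mcg/mL.
Before the 4th dose, 3 doses have been given. Superposition: Cmin = C₀·(f + f² + … + f^3).
≈ 14.000 × (0.1250 + 0.0156 + 0.0020) ≈ 14.000 × 0.1426 ≈ 1.996 mcg/mL.

2.0 mcg/mL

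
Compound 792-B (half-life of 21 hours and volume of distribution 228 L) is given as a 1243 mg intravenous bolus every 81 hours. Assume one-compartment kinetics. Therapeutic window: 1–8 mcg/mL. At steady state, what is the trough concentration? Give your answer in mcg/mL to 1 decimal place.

0.4 mcg/mL

Over one 81-h interval, 81/21 ≈ 3.8571 half-lives elapse, leaving f ≈ 0.0690 of each dose.
Accumulation ratio R = 1/(1 − f) ≈ 1/0.9310 ≈ 1.0741.
Each bolus raises the concentration by D/Vd = 1243/228 ≈ 5.452 mcg/mL.
Steady-state peak Cmax,ss = C₀·R ≈ 5.452 × 1.0741 ≈ 5.856 mcg/mL.
One interval later, Cmin,ss = Cmax,ss·e^(−kτ) ≈ 5.856 × 0.0690 ≈ 0.404 mcg/mL.
Trough 0.4 mcg/mL vs MEC 1 mcg/mL: subtherapeutic.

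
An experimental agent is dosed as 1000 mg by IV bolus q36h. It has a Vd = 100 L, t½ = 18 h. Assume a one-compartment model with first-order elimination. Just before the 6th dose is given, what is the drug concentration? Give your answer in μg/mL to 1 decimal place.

3.3 μg/mL

f = (1/2)^(τ/t½) = (1/2)^(36/18) ≈ 0.2500.
C₀ = D/Vd = 1000/100 ≈ 10.000 μg/mL.
Before the 6th dose, 5 doses have been given. Superposition: Cmin = C₀·(f + f² + … + f^5).
≈ 10.000 × (0.2500 + 0.0625 + 0.0156 + 0.0039 + 0.0010) ≈ 10.000 × 0.3330 ≈ 3.330 μg/mL.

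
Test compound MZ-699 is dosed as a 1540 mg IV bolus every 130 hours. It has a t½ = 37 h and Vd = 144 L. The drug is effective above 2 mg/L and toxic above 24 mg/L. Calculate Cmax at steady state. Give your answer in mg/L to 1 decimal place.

τ/t½ = 130/37 ≈ 3.5135, so fraction remaining f = (1/2)^(130/37) ≈ 0.0876.
At steady state, accumulation factor R = 1/(1 − e^(−kτ)) ≈ 1.0960.
Each bolus raises the concentration by D/Vd = 1540/144 ≈ 10.694 mg/L.
Steady-state peak Cmax,ss = C₀·R ≈ 10.694 × 1.0960 ≈ 11.721 mg/L.
Peak 11.7 mg/L vs MTC 24 mg/L: below toxic threshold.

11.7 mg/L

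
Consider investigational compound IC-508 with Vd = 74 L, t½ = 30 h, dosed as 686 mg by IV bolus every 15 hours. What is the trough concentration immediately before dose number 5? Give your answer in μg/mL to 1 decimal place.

16.8 μg/mL

f = (1/2)^(τ/t½) = (1/2)^(15/30) ≈ 0.7071.
C₀ = D/Vd = 686/74 ≈ 9.270 μg/mL.
Before the 5th dose, 4 doses have been given. Superposition: Cmin = C₀·(f + f² + … + f^4).
≈ 9.270 × (0.7071 + 0.5000 + 0.3535 + 0.2500) ≈ 9.270 × 1.8106 ≈ 16.784 μg/mL.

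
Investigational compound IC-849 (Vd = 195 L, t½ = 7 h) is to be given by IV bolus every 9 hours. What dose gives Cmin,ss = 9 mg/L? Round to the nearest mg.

2524 mg

τ/t½ = 9/7 ≈ 1.2857, so f = (1/2)^(9/7) ≈ 0.410168.
Cmin,ss = (D/Vd)·f/(1−f), so D = Cmin,ss·Vd·(1−f)/f.
D = 9 × 195 × (1−f)/f ≈ 9 × 195 × 1.43803 ≈ 2523.74 mg.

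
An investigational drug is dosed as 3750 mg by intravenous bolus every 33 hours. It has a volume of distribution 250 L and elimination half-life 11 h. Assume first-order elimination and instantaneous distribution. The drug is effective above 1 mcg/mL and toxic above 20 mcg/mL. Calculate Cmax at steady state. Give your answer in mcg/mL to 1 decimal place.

The dosing interval is 3 half-lives, so f = 2^(−3) = 0.125.
At steady state, R = 1/(1 − 0.125) = 8/7.
Single-dose peak C₀ = D/Vd = 3750/250 = 15 mcg/mL.
Steady-state peak Cmax,ss = C₀·R = 15 × 8/7 ≈ 17.143 mcg/mL.
Peak 17.1 mcg/mL vs MTC 20 mcg/mL: below toxic threshold.

17.1 mcg/mL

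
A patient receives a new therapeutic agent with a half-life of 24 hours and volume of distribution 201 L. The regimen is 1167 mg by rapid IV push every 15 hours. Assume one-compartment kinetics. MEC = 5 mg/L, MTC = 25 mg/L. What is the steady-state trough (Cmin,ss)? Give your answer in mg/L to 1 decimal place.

Over one 15-h interval, 15/24 ≈ 0.625 half-lives elapse, leaving f ≈ 0.6484 of each dose.
Accumulation ratio R = 1/(1 − f) ≈ 1/0.3516 ≈ 2.8441.
Each bolus raises the concentration by D/Vd = 1167/201 ≈ 5.806 mg/L.
Steady-state peak Cmax,ss = C₀·R ≈ 5.806 × 2.8441 ≈ 16.513 mg/L.
One interval later, Cmin,ss = Cmax,ss·e^(−kτ) ≈ 16.513 × 0.6484 ≈ 10.707 mg/L.
Trough 10.7 mg/L vs MEC 5 mg/L: adequate.

10.7 mg/L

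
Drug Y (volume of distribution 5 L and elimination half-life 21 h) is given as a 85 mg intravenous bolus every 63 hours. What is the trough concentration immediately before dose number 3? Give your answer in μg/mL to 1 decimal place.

f = (1/2)^(τ/t½) = (1/2)^(63/21) ≈ 0.1250.
C₀ = D/Vd = 85/5 ≈ 17.000 μg/mL.
Before the 3rd dose, 2 doses have been given. Superposition: Cmin = C₀·(f + f²).
≈ 17.000 × (0.1250 + 0.0156) ≈ 17.000 × 0.1406 ≈ 2.390 μg/mL.

2.4 μg/mL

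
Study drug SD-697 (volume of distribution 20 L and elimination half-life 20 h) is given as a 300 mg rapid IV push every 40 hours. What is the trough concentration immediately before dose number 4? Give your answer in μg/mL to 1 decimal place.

4.9 μg/mL

f = (1/2)^(τ/t½) = (1/2)^(40/20) ≈ 0.2500.
C₀ = D/Vd = 300/20 ≈ 15.000 μg/mL.
Before the 4th dose, 3 doses have been given. Superposition: Cmin = C₀·(f + f² + … + f^3).
≈ 15.000 × (0.2500 + 0.0625 + 0.0156) ≈ 15.000 × 0.3281 ≈ 4.921 μg/mL.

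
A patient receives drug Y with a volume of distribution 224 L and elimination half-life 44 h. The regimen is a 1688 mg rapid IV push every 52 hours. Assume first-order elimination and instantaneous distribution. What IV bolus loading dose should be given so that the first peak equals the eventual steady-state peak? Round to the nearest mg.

f = (1/2)^(52/44) ≈ 0.440796; accumulation ratio R = 1/(1−f) ≈ 1.78826.
Loading dose to hit Cmax,ss on first dose: D_load = D_maint·R ≈ 1688 × 1.78826 ≈ 3018.58 mg.

3019 mg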